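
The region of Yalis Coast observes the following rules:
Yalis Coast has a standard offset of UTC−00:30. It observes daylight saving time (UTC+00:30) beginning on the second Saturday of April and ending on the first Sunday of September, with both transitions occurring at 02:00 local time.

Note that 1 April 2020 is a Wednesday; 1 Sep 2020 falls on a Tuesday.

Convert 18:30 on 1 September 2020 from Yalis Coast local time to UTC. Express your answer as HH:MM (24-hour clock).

18:00

1 April 2020 is a Wednesday, so the first Saturday is April 4 and the second is April 11.
1 September 2020 is a Tuesday, so the first Sunday is September 6.
1 September 2020 falls between 11 April and 6 September, so daylight saving is in effect and Yalis Coast is at UTC+00:30.
18:30 local − 0h30m = 18:00 UTC.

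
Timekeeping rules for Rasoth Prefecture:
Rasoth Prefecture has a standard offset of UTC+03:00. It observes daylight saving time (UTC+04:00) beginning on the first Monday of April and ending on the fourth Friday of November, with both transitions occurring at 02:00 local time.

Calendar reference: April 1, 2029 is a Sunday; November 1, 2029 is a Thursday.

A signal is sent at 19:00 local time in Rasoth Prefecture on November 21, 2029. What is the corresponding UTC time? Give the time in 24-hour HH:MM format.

1 April 2029 is a Sunday, so the first Monday is April 2.
1 November 2029 is a Thursday, so the first Friday is November 2 and the fourth is November 23.
Daylight saving runs 2 April – 23 November; November 21, 2029 is inside that window, so Rasoth Prefecture is at UTC+04:00.
19:00 local − 4h = 15:00 UTC.

15:00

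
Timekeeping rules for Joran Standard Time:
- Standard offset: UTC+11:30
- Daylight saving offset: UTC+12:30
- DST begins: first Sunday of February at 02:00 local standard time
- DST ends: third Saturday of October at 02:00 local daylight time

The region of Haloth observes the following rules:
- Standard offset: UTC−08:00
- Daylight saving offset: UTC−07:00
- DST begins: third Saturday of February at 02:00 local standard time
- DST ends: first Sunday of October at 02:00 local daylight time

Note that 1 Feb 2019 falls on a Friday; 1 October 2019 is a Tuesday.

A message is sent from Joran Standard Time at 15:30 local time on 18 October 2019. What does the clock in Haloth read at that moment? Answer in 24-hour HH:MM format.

19:00

1 February 2019 is a Friday, so the first Sunday is February 3.
1 October 2019 is a Tuesday, so the first Saturday is October 5 and the third is October 19.
Daylight saving runs 3 February – 19 October; 18 October 2019 is inside that window, so Joran Standard Time is at UTC+12:30.
15:30 Joran Standard Time − 12h30m = 03:00 UTC.
1 February 2019 is a Friday, so the first Saturday is February 2 and the third is February 16.
1 October 2019 is a Tuesday, so the first Sunday is October 6.
At the standard offset (UTC−08:00), 03:00 UTC − 8h = 19:00 Haloth standard time (rolling into the previous day, 17 October 2019).
The standard-time date in Haloth, 17 October 2019, does not fall between 16 February and 6 October, so daylight saving is not in effect and Haloth is at UTC−08:00.
03:00 UTC − 8h = 19:00 Haloth (rolling into the previous day, 17 October 2019).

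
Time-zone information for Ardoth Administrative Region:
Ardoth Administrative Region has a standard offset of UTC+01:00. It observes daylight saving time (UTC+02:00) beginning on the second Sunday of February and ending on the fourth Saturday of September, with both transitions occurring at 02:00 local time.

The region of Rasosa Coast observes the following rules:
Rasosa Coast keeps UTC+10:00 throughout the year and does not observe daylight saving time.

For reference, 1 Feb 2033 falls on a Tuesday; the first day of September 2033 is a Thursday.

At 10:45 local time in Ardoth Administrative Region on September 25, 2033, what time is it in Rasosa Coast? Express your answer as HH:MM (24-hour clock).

19:45

1 February 2033 is a Tuesday, so the first Sunday is February 6 and the second is February 13.
1 September 2033 is a Thursday, so the first Saturday is September 3 and the fourth is September 24.
Daylight saving runs 13 February – 24 September; September 25, 2033 is outside that window, so Ardoth Administrative Region is on standard time at UTC+01:00.
10:45 Ardoth Administrative Region − 1h = 09:45 UTC.
Rasosa Coast has no daylight saving, so its offset is UTC+10:00 year-round.
09:45 UTC + 10h = 19:45 Rasosa Coast.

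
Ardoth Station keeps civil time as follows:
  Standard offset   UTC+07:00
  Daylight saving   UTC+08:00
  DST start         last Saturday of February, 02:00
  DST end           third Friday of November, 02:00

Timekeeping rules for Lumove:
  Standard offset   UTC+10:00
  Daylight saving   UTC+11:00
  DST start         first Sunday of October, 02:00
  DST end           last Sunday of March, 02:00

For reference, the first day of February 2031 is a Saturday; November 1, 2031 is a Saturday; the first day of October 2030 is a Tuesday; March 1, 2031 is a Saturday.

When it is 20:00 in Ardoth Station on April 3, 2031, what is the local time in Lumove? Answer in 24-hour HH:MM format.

1 February 2031 is a Saturday, so Saturdays fall on 1, 8, 15, 22; the last is February 22.
1 November 2031 is a Saturday, so the first Friday is November 7 and the third is November 21.
Daylight saving runs 22 February – 21 November; April 3, 2031 is inside that window, so Ardoth Station is at UTC+08:00.
20:00 Ardoth Station − 8h = 12:00 UTC.
1 October 2030 is a Tuesday, so the first Sunday is October 6.
1 March 2031 is a Saturday, so Sundays fall on 2, 9, 16, 23, 30; the last is March 30.
At the standard offset (UTC+10:00), 12:00 UTC + 10h = 22:00 Lumove standard time.
The standard-time date in Lumove, April 3, 2031, does not fall between 6 October 2030 and 30 March 2031, so daylight saving is not in effect and Lumove is at UTC+10:00.
12:00 UTC + 10h = 22:00 Lumove.

22:00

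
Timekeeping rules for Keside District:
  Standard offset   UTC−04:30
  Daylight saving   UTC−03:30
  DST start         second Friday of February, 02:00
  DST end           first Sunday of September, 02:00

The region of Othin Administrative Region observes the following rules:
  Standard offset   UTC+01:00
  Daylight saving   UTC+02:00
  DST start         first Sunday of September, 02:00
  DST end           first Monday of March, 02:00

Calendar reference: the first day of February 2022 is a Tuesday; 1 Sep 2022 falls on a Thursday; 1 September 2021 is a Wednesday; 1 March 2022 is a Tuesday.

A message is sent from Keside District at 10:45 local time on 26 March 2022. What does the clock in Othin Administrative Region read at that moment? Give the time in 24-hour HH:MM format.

1 February 2022 is a Tuesday, so the first Friday is February 4 and the second is February 11.
1 September 2022 is a Thursday, so the first Sunday is September 4.
26 March 2022 falls between 11 February and 4 September, so daylight saving is in effect and Keside District is at UTC−03:30.
10:45 Keside District + 3h30m = 14:15 UTC.
1 September 2021 is a Wednesday, so the first Sunday is September 5.
1 March 2022 is a Tuesday, so the first Monday is March 7.
At the standard offset (UTC+01:00), 14:15 UTC + 1h = 15:15 Othin Administrative Region standard time.
The standard-time date in Othin Administrative Region, 26 March 2022, is outside the daylight-saving period (5 September 2021 – 7 March 2022), so Othin Administrative Region is on standard time, UTC+01:00.
14:15 UTC + 1h = 15:15 Othin Administrative Region.

15:15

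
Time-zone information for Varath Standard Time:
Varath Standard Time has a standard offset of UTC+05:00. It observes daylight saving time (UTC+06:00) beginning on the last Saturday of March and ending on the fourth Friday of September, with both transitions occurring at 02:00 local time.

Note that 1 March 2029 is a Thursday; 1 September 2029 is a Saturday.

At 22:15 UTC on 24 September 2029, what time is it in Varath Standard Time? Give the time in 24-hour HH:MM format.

04:15

1 March 2029 is a Thursday, so Saturdays fall on 3, 10, 17, 24, 31; the last is March 31.
1 September 2029 is a Saturday, so the first Friday is September 7 and the fourth is September 28.
At the standard offset (UTC+05:00), 22:15 UTC + 5h = 03:15 Varath Standard Time standard time (rolling into the next day, 25 September 2029).
The standard-time date in Varath Standard Time, 25 September 2029, falls between 31 March and 28 September, so daylight saving is in effect and Varath Standard Time is at UTC+06:00.
22:15 UTC + 6h = 04:15 local (rolling into the next day, 25 September 2029).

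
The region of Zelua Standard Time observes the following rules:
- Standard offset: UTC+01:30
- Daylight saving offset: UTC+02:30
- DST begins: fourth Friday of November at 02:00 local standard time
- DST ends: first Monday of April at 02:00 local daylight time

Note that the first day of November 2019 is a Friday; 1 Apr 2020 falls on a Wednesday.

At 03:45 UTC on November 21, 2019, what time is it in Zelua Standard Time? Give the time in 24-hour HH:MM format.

1 November 2019 is a Friday, so the first Friday is November 1 and the fourth is November 22.
1 April 2020 is a Wednesday, so the first Monday is April 6.
At the standard offset (UTC+01:30), 03:45 UTC + 1h30m = 05:15 Zelua Standard Time standard time.
The standard-time date in Zelua Standard Time, November 21, 2019, does not fall between 22 November 2019 and 6 April 2020, so daylight saving is not in effect and Zelua Standard Time is at UTC+01:30.
03:45 UTC + 1h30m = 05:15 local.

05:15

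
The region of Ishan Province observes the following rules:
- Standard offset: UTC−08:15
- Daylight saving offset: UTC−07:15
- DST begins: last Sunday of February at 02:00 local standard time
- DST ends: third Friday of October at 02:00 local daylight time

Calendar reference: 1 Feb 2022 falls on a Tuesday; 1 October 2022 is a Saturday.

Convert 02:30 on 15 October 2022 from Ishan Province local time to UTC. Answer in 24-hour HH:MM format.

09:45

1 February 2022 is a Tuesday, so Sundays fall on 6, 13, 20, 27; the last is February 27.
1 October 2022 is a Saturday, so the first Friday is October 7 and the third is October 21.
15 October 2022 lies within the daylight-saving period (27 February – 21 October), so Ishan Province is on daylight time, UTC−07:15.
02:30 local + 7h15m = 09:45 UTC.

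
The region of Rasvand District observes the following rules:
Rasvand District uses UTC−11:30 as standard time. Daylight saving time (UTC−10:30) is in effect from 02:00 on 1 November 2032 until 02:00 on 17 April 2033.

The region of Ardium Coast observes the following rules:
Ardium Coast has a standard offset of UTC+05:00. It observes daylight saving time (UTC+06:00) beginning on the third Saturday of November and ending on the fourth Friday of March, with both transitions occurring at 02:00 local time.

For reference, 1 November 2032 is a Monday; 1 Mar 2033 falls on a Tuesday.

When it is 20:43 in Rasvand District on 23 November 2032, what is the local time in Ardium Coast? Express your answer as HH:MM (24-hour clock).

Daylight saving runs 1 November 2032 – 17 April 2033; 23 November 2032 is inside that window, so Rasvand District is at UTC−10:30.
20:43 Rasvand District + 10h30m = 07:13 UTC (rolling into the next day, 24 November 2032).
1 November 2032 is a Monday, so the first Saturday is November 6 and the third is November 20.
1 March 2033 is a Tuesday, so the first Friday is March 4 and the fourth is March 25.
At the standard offset (UTC+05:00), 07:13 UTC + 5h = 12:13 Ardium Coast standard time.
The standard-time date in Ardium Coast, 24 November 2032, lies within the daylight-saving period (20 November 2032 – 25 March 2033), so Ardium Coast is on daylight time, UTC+06:00.
07:13 UTC + 6h = 13:13 Ardium Coast.

13:13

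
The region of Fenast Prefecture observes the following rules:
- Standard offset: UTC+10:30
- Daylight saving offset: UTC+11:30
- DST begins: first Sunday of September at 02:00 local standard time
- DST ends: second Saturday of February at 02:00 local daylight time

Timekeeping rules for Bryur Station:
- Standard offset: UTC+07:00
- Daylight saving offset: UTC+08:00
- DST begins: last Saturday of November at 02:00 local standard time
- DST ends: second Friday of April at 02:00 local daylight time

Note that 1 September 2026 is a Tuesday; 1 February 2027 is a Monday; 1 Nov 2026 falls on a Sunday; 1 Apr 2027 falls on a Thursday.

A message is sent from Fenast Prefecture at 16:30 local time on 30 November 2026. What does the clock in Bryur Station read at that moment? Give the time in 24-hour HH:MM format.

1 September 2026 is a Tuesday, so the first Sunday is September 6.
1 February 2027 is a Monday, so the first Saturday is February 6 and the second is February 13.
30 November 2026 falls between 6 September 2026 and 13 February 2027, so daylight saving is in effect and Fenast Prefecture is at UTC+11:30.
16:30 Fenast Prefecture − 11h30m = 05:00 UTC.
1 November 2026 is a Sunday, so Saturdays fall on 7, 14, 21, 28; the last is November 28.
1 April 2027 is a Thursday, so the first Friday is April 2 and the second is April 9.
At the standard offset (UTC+07:00), 05:00 UTC + 7h = 12:00 Bryur Station standard time.
The standard-time date in Bryur Station, 30 November 2026, falls between 28 November 2026 and 9 April 2027, so daylight saving is in effect and Bryur Station is at UTC+08:00.
05:00 UTC + 8h = 13:00 Bryur Station.

13:00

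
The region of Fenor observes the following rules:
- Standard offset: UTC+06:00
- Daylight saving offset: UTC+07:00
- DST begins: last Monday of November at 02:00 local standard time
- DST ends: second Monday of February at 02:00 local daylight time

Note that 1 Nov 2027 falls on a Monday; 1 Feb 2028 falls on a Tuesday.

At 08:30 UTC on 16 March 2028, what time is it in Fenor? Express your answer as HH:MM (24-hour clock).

14:30

1 November 2027 is a Monday, so Mondays fall on 1, 8, 15, 22, 29; the last is November 29.
1 February 2028 is a Tuesday, so the first Monday is February 7 and the second is February 14.
At the standard offset (UTC+06:00), 08:30 UTC + 6h = 14:30 Fenor standard time.
Daylight saving runs 29 November 2027 – 14 February 2028; the standard-time date in Fenor, 16 March 2028, is outside that window, so Fenor is on standard time at UTC+06:00.
08:30 UTC + 6h = 14:30 local.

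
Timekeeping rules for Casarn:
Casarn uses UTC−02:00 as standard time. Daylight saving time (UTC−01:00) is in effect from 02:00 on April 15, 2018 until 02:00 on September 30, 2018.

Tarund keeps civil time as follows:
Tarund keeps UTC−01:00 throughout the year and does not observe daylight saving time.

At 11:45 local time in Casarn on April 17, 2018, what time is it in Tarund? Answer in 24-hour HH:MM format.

11:45

April 17, 2018 lies within the daylight-saving period (15 April – 30 September), so Casarn is on daylight time, UTC−01:00.
11:45 Casarn + 1h = 12:45 UTC.
Tarund has no daylight saving, so its offset is UTC−01:00 year-round.
12:45 UTC − 1h = 11:45 Tarund.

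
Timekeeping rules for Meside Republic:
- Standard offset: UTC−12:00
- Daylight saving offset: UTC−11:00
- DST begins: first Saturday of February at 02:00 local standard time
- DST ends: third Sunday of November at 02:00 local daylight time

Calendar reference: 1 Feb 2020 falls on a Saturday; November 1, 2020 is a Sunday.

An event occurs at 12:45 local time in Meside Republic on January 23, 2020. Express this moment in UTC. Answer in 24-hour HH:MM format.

00:45

1 February 2020 is a Saturday, so the first Saturday is February 1.
1 November 2020 is a Sunday, so the first Sunday is November 1 and the third is November 15.
Daylight saving runs 1 February – 15 November; January 23, 2020 is outside that window, so Meside Republic is on standard time at UTC−12:00.
12:45 local + 12h = 00:45 UTC (rolling into the next day, 24 January 2020).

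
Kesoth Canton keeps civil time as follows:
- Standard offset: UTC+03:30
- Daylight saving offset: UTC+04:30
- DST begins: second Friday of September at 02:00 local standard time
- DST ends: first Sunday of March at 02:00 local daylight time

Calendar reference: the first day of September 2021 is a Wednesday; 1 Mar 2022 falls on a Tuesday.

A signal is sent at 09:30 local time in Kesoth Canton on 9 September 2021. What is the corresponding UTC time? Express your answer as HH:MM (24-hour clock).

06:00

1 September 2021 is a Wednesday, so the first Friday is September 3 and the second is September 10.
1 March 2022 is a Tuesday, so the first Sunday is March 6.
9 September 2021 does not fall between 10 September 2021 and 6 March 2022, so daylight saving is not in effect and Kesoth Canton is at UTC+03:30.
09:30 local − 3h30m = 06:00 UTC.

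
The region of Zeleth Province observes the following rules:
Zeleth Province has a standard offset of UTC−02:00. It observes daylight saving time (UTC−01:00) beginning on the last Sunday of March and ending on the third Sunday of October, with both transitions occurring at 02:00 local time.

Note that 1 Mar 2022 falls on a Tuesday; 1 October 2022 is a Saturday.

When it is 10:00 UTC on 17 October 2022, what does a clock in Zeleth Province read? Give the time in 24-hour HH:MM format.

08:00

1 March 2022 is a Tuesday, so Sundays fall on 6, 13, 20, 27; the last is March 27.
1 October 2022 is a Saturday, so the first Sunday is October 2 and the third is October 16.
At the standard offset (UTC−02:00), 10:00 UTC − 2h = 08:00 Zeleth Province standard time.
The standard-time date in Zeleth Province, 17 October 2022, does not fall between 27 March and 16 October, so daylight saving is not in effect and Zeleth Province is at UTC−02:00.
10:00 UTC − 2h = 08:00 local.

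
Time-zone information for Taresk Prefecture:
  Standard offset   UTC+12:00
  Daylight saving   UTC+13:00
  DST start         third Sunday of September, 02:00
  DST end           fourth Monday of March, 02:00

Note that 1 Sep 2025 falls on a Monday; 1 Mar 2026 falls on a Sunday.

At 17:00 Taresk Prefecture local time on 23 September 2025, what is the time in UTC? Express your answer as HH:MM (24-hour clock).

04:00

1 September 2025 is a Monday, so the first Sunday is September 7 and the third is September 21.
1 March 2026 is a Sunday, so the first Monday is March 2 and the fourth is March 23.
Daylight saving runs 21 September 2025 – 23 March 2026; 23 September 2025 is inside that window, so Taresk Prefecture is at UTC+13:00.
17:00 local − 13h = 04:00 UTC.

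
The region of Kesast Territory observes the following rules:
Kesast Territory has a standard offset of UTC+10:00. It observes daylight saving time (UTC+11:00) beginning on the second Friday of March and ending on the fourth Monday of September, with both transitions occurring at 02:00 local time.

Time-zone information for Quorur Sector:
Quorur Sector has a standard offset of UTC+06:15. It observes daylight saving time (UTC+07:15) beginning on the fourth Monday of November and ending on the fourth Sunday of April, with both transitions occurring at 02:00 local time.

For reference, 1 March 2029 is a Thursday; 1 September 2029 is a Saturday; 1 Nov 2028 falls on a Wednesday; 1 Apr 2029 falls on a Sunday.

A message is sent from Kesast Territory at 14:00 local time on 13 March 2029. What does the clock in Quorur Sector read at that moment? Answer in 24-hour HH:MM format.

1 March 2029 is a Thursday, so the first Friday is March 2 and the second is March 9.
1 September 2029 is a Saturday, so the first Monday is September 3 and the fourth is September 24.
13 March 2029 lies within the daylight-saving period (9 March – 24 September), so Kesast Territory is on daylight time, UTC+11:00.
14:00 Kesast Territory − 11h = 03:00 UTC.
1 November 2028 is a Wednesday, so the first Monday is November 6 and the fourth is November 27.
1 April 2029 is a Sunday, so the first Sunday is April 1 and the fourth is April 22.
At the standard offset (UTC+06:15), 03:00 UTC + 6h15m = 09:15 Quorur Sector standard time.
The standard-time date in Quorur Sector, 13 March 2029, lies within the daylight-saving period (27 November 2028 – 22 April 2029), so Quorur Sector is on daylight time, UTC+07:15.
03:00 UTC + 7h15m = 10:15 Quorur Sector.

10:15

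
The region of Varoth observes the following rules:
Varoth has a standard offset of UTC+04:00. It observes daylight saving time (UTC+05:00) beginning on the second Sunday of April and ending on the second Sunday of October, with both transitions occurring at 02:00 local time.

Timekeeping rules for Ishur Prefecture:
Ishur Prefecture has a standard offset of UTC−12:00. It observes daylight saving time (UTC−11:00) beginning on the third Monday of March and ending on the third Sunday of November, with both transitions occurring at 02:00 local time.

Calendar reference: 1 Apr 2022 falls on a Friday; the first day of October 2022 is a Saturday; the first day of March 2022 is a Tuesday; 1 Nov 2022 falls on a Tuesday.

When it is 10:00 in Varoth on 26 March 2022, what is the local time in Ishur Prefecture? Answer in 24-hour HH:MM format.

1 April 2022 is a Friday, so the first Sunday is April 3 and the second is April 10.
1 October 2022 is a Saturday, so the first Sunday is October 2 and the second is October 9.
26 March 2022 is outside the daylight-saving period (10 April – 9 October), so Varoth is on standard time, UTC+04:00.
10:00 Varoth − 4h = 06:00 UTC.
1 March 2022 is a Tuesday, so the first Monday is March 7 and the third is March 21.
1 November 2022 is a Tuesday, so the first Sunday is November 6 and the third is November 20.
At the standard offset (UTC−12:00), 06:00 UTC − 12h = 18:00 Ishur Prefecture standard time (rolling into the previous day, 25 March 2022).
The standard-time date in Ishur Prefecture, 25 March 2022, falls between 21 March and 20 November, so daylight saving is in effect and Ishur Prefecture is at UTC−11:00.
06:00 UTC − 11h = 19:00 Ishur Prefecture (rolling into the previous day, 25 March 2022).

19:00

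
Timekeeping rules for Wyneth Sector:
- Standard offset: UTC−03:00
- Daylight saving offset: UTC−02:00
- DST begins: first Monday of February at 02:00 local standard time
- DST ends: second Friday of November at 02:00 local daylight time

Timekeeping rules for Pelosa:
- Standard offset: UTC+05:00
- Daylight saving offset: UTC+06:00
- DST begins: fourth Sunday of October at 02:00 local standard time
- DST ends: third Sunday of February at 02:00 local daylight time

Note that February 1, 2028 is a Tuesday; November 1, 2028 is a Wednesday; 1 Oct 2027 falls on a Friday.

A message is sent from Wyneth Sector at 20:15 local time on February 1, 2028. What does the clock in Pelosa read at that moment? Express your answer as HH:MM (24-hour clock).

05:15

1 February 2028 is a Tuesday, so the first Monday is February 7.
1 November 2028 is a Wednesday, so the first Friday is November 3 and the second is November 10.
February 1, 2028 is outside the daylight-saving period (7 February – 10 November), so Wyneth Sector is on standard time, UTC−03:00.
20:15 Wyneth Sector + 3h = 23:15 UTC.
1 October 2027 is a Friday, so the first Sunday is October 3 and the fourth is October 24.
1 February 2028 is a Tuesday, so the first Sunday is February 6 and the third is February 20.
At the standard offset (UTC+05:00), 23:15 UTC + 5h = 04:15 Pelosa standard time (rolling into the next day, 2 February 2028).
The standard-time date in Pelosa, February 2, 2028, lies within the daylight-saving period (24 October 2027 – 20 February 2028), so Pelosa is on daylight time, UTC+06:00.
23:15 UTC + 6h = 05:15 Pelosa (rolling into the next day, 2 February 2028).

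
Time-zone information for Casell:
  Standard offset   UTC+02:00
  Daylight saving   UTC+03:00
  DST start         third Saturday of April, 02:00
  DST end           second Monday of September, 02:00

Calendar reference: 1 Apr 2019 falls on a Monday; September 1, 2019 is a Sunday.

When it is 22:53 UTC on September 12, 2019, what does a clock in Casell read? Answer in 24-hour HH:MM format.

1 April 2019 is a Monday, so the first Saturday is April 6 and the third is April 20.
1 September 2019 is a Sunday, so the first Monday is September 2 and the second is September 9.
At the standard offset (UTC+02:00), 22:53 UTC + 2h = 00:53 Casell standard time (rolling into the next day, 13 September 2019).
The standard-time date in Casell, September 13, 2019, is outside the daylight-saving period (20 April – 9 September), so Casell is on standard time, UTC+02:00.
22:53 UTC + 2h = 00:53 local (rolling into the next day, 13 September 2019).

00:53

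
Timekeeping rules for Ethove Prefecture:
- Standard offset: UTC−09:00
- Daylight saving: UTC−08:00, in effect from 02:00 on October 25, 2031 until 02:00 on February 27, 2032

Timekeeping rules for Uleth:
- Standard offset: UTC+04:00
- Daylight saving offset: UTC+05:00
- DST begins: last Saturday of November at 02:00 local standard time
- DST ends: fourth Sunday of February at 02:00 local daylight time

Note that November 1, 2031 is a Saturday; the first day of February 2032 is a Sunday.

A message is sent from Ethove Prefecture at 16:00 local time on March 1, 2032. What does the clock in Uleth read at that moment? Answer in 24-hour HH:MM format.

Daylight saving runs 25 October 2031 – 27 February 2032; March 1, 2032 is outside that window, so Ethove Prefecture is on standard time at UTC−09:00.
16:00 Ethove Prefecture + 9h = 01:00 UTC (rolling into the next day, 2 March 2032).
1 November 2031 is a Saturday, so Saturdays fall on 1, 8, 15, 22, 29; the last is November 29.
1 February 2032 is a Sunday, so the first Sunday is February 1 and the fourth is February 22.
At the standard offset (UTC+04:00), 01:00 UTC + 4h = 05:00 Uleth standard time.
Daylight saving runs 29 November 2031 – 22 February 2032; the standard-time date in Uleth, March 2, 2032, is outside that window, so Uleth is on standard time at UTC+04:00.
01:00 UTC + 4h = 05:00 Uleth.

05:00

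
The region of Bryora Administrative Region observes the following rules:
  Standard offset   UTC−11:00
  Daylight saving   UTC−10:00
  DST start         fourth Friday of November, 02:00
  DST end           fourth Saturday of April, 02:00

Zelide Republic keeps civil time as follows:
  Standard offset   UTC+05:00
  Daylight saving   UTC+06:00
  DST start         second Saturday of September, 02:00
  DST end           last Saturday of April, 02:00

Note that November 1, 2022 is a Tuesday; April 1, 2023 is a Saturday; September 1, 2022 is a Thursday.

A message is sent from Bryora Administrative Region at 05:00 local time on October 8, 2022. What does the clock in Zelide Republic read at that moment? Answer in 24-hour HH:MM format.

22:00

1 November 2022 is a Tuesday, so the first Friday is November 4 and the fourth is November 25.
1 April 2023 is a Saturday, so the first Saturday is April 1 and the fourth is April 22.
October 8, 2022 does not fall between 25 November 2022 and 22 April 2023, so daylight saving is not in effect and Bryora Administrative Region is at UTC−11:00.
05:00 Bryora Administrative Region + 11h = 16:00 UTC.
1 September 2022 is a Thursday, so the first Saturday is September 3 and the second is September 10.
1 April 2023 is a Saturday, so Saturdays fall on 1, 8, 15, 22, 29; the last is April 29.
At the standard offset (UTC+05:00), 16:00 UTC + 5h = 21:00 Zelide Republic standard time.
The standard-time date in Zelide Republic, October 8, 2022, falls between 10 September 2022 and 29 April 2023, so daylight saving is in effect and Zelide Republic is at UTC+06:00.
16:00 UTC + 6h = 22:00 Zelide Republic.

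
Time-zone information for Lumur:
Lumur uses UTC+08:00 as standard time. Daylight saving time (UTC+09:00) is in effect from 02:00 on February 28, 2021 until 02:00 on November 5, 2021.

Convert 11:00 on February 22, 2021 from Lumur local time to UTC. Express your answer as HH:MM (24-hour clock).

03:00

February 22, 2021 does not fall between 28 February and 5 November, so daylight saving is not in effect and Lumur is at UTC+08:00.
11:00 local − 8h = 03:00 UTC.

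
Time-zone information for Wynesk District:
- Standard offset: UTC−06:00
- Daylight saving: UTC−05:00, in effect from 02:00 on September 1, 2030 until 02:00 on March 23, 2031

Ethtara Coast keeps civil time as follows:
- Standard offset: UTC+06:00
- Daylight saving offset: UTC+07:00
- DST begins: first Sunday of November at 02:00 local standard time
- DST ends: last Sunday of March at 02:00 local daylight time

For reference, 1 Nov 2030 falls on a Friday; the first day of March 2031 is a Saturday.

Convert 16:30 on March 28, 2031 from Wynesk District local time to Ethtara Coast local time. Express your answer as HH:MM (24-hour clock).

March 28, 2031 is outside the daylight-saving period (1 September 2030 – 23 March 2031), so Wynesk District is on standard time, UTC−06:00.
16:30 Wynesk District + 6h = 22:30 UTC.
1 November 2030 is a Friday, so the first Sunday is November 3.
1 March 2031 is a Saturday, so Sundays fall on 2, 9, 16, 23, 30; the last is March 30.
At the standard offset (UTC+06:00), 22:30 UTC + 6h = 04:30 Ethtara Coast standard time (rolling into the next day, 29 March 2031).
The standard-time date in Ethtara Coast, March 29, 2031, lies within the daylight-saving period (3 November 2030 – 30 March 2031), so Ethtara Coast is on daylight time, UTC+07:00.
22:30 UTC + 7h = 05:30 Ethtara Coast (rolling into the next day, 29 March 2031).

05:30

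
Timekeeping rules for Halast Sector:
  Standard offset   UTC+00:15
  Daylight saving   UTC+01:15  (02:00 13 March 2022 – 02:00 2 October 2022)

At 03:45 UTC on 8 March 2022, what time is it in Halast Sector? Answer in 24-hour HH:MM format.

04:00

At the standard offset (UTC+00:15), 03:45 UTC + 0h15m = 04:00 Halast Sector standard time.
The standard-time date in Halast Sector, 8 March 2022, does not fall between 13 March and 2 October, so daylight saving is not in effect and Halast Sector is at UTC+00:15.
03:45 UTC + 0h15m = 04:00 local.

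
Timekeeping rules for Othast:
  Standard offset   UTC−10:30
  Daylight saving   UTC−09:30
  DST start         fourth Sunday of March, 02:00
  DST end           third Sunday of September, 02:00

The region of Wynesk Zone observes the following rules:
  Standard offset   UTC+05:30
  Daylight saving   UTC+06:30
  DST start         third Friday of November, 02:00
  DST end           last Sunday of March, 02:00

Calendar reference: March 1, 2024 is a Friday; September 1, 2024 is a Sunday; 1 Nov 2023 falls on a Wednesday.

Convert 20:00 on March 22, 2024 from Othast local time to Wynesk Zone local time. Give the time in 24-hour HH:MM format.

13:00

1 March 2024 is a Friday, so the first Sunday is March 3 and the fourth is March 24.
1 September 2024 is a Sunday, so the first Sunday is September 1 and the third is September 15.
March 22, 2024 does not fall between 24 March and 15 September, so daylight saving is not in effect and Othast is at UTC−10:30.
20:00 Othast + 10h30m = 06:30 UTC (rolling into the next day, 23 March 2024).
1 November 2023 is a Wednesday, so the first Friday is November 3 and the third is November 17.
1 March 2024 is a Friday, so Sundays fall on 3, 10, 17, 24, 31; the last is March 31.
At the standard offset (UTC+05:30), 06:30 UTC + 5h30m = 12:00 Wynesk Zone standard time.
The standard-time date in Wynesk Zone, March 23, 2024, falls between 17 November 2023 and 31 March 2024, so daylight saving is in effect and Wynesk Zone is at UTC+06:30.
06:30 UTC + 6h30m = 13:00 Wynesk Zone.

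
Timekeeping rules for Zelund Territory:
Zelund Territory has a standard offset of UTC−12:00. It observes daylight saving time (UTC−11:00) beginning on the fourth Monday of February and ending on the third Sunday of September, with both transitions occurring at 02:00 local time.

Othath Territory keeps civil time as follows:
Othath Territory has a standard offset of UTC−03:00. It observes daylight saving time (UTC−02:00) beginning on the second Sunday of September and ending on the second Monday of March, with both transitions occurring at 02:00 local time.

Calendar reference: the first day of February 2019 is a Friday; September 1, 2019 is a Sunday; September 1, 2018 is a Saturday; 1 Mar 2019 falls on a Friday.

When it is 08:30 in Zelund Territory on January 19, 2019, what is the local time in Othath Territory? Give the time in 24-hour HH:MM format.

18:30

1 February 2019 is a Friday, so the first Monday is February 4 and the fourth is February 25.
1 September 2019 is a Sunday, so the first Sunday is September 1 and the third is September 15.
Daylight saving runs 25 February – 15 September; January 19, 2019 is outside that window, so Zelund Territory is on standard time at UTC−12:00.
08:30 Zelund Territory + 12h = 20:30 UTC.
1 September 2018 is a Saturday, so the first Sunday is September 2 and the second is September 9.
1 March 2019 is a Friday, so the first Monday is March 4 and the second is March 11.
At the standard offset (UTC−03:00), 20:30 UTC − 3h = 17:30 Othath Territory standard time.
The standard-time date in Othath Territory, January 19, 2019, falls between 9 September 2018 and 11 March 2019, so daylight saving is in effect and Othath Territory is at UTC−02:00.
20:30 UTC − 2h = 18:30 Othath Territory.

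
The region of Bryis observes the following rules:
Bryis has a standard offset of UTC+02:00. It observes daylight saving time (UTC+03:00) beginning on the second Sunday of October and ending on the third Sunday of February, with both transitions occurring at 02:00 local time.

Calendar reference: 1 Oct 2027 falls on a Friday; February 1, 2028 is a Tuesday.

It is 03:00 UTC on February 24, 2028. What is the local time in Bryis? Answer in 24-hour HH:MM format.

05:00

1 October 2027 is a Friday, so the first Sunday is October 3 and the second is October 10.
1 February 2028 is a Tuesday, so the first Sunday is February 6 and the third is February 20.
At the standard offset (UTC+02:00), 03:00 UTC + 2h = 05:00 Bryis standard time.
The standard-time date in Bryis, February 24, 2028, is outside the daylight-saving period (10 October 2027 – 20 February 2028), so Bryis is on standard time, UTC+02:00.
03:00 UTC + 2h = 05:00 local.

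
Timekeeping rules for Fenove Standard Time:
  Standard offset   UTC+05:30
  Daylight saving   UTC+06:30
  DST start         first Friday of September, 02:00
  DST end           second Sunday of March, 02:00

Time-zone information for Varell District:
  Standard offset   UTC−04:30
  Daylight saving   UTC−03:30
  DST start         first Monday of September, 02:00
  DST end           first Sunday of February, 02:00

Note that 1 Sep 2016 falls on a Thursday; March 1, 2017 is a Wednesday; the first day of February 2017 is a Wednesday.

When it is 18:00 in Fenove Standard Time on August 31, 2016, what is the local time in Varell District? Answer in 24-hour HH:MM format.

08:00

1 September 2016 is a Thursday, so the first Friday is September 2.
1 March 2017 is a Wednesday, so the first Sunday is March 5 and the second is March 12.
August 31, 2016 is outside the daylight-saving period (2 September 2016 – 12 March 2017), so Fenove Standard Time is on standard time, UTC+05:30.
18:00 Fenove Standard Time − 5h30m = 12:30 UTC.
1 September 2016 is a Thursday, so the first Monday is September 5.
1 February 2017 is a Wednesday, so the first Sunday is February 5.
At the standard offset (UTC−04:30), 12:30 UTC − 4h30m = 08:00 Varell District standard time.
Daylight saving runs 5 September 2016 – 5 February 2017; the standard-time date in Varell District, August 31, 2016, is outside that window, so Varell District is on standard time at UTC−04:30.
12:30 UTC − 4h30m = 08:00 Varell District.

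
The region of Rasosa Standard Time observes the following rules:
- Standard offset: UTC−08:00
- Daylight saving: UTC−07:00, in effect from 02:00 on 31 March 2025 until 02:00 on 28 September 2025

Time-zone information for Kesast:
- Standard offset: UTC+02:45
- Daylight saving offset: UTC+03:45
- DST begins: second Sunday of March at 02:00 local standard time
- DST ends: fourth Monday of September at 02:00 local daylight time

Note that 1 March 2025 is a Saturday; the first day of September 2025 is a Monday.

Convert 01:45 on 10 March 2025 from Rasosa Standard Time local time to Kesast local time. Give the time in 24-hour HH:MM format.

Daylight saving runs 31 March – 28 September; 10 March 2025 is outside that window, so Rasosa Standard Time is on standard time at UTC−08:00.
01:45 Rasosa Standard Time + 8h = 09:45 UTC.
1 March 2025 is a Saturday, so the first Sunday is March 2 and the second is March 9.
1 September 2025 is a Monday, so the first Monday is September 1 and the fourth is September 22.
At the standard offset (UTC+02:45), 09:45 UTC + 2h45m = 12:30 Kesast standard time.
Daylight saving runs 9 March – 22 September; the standard-time date in Kesast, 10 March 2025, is inside that window, so Kesast is at UTC+03:45.
09:45 UTC + 3h45m = 13:30 Kesast.

13:30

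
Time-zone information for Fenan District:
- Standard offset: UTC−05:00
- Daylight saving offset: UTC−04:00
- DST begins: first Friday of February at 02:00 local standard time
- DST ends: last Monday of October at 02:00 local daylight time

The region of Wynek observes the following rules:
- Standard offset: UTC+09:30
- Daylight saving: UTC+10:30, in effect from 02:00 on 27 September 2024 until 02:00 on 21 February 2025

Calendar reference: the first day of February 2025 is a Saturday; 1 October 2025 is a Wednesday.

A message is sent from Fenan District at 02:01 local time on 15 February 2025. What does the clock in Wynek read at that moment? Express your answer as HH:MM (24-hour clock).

16:31

1 February 2025 is a Saturday, so the first Friday is February 7.
1 October 2025 is a Wednesday, so Mondays fall on 6, 13, 20, 27; the last is October 27.
Daylight saving runs 7 February – 27 October; 15 February 2025 is inside that window, so Fenan District is at UTC−04:00.
02:01 Fenan District + 4h = 06:01 UTC.
At the standard offset (UTC+09:30), 06:01 UTC + 9h30m = 15:31 Wynek standard time.
The standard-time date in Wynek, 15 February 2025, lies within the daylight-saving period (27 September 2024 – 21 February 2025), so Wynek is on daylight time, UTC+10:30.
06:01 UTC + 10h30m = 16:31 Wynek.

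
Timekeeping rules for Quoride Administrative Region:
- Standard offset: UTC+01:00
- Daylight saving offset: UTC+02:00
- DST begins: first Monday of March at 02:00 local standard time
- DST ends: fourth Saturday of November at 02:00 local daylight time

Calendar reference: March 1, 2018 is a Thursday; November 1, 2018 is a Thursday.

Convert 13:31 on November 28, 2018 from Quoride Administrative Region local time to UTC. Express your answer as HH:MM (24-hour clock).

1 March 2018 is a Thursday, so the first Monday is March 5.
1 November 2018 is a Thursday, so the first Saturday is November 3 and the fourth is November 24.
November 28, 2018 is outside the daylight-saving period (5 March – 24 November), so Quoride Administrative Region is on standard time, UTC+01:00.
13:31 local − 1h = 12:31 UTC.

12:31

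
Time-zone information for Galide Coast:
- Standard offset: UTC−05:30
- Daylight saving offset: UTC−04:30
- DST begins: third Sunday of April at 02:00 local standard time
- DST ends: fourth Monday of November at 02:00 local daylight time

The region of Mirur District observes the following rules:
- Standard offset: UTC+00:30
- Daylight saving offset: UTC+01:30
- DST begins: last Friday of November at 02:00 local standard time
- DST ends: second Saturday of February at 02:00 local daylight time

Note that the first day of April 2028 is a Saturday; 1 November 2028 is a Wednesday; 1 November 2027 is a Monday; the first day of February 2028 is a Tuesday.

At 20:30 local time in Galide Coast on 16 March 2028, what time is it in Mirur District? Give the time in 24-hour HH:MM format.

1 April 2028 is a Saturday, so the first Sunday is April 2 and the third is April 16.
1 November 2028 is a Wednesday, so the first Monday is November 6 and the fourth is November 27.
16 March 2028 is outside the daylight-saving period (16 April – 27 November), so Galide Coast is on standard time, UTC−05:30.
20:30 Galide Coast + 5h30m = 02:00 UTC (rolling into the next day, 17 March 2028).
1 November 2027 is a Monday, so Fridays fall on 5, 12, 19, 26; the last is November 26.
1 February 2028 is a Tuesday, so the first Saturday is February 5 and the second is February 12.
At the standard offset (UTC+00:30), 02:00 UTC + 0h30m = 02:30 Mirur District standard time.
The standard-time date in Mirur District, 17 March 2028, does not fall between 26 November 2027 and 12 February 2028, so daylight saving is not in effect and Mirur District is at UTC+00:30.
02:00 UTC + 0h30m = 02:30 Mirur District.

02:30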